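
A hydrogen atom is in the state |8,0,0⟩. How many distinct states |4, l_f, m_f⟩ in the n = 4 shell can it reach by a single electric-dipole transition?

3

E1 requires Δl = ±1, so l_f ∈ {-1, 1}; with 0 ≤ l_f ≤ n_f−1 = 3, the allowed l_f values are {1}.
For l_f = 1: m_f ∈ {m_i−1, m_i, m_i+1} ∩ [−1, 1] = {-1, 0, 1} → 3 states.
Total: 3.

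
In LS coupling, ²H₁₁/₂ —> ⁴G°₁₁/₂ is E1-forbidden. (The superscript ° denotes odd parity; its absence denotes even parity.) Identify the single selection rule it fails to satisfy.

Initial level: S=1/2, L=5, J=11/2, parity even. Final level: S=3/2, L=4, J=11/2, parity odd.
Parity must change: even → odd — satisfied.
ΔS = 0: S: 1/2 → 3/2 — violated.
ΔL = 0, ±1 (not L=0↔0): L: 5 → 4, ΔL = -1 — satisfied.
ΔJ = 0, ±1 (not J=0↔0): J: 11/2 → 11/2, ΔJ = +0 — satisfied.

the ΔS = 0 rule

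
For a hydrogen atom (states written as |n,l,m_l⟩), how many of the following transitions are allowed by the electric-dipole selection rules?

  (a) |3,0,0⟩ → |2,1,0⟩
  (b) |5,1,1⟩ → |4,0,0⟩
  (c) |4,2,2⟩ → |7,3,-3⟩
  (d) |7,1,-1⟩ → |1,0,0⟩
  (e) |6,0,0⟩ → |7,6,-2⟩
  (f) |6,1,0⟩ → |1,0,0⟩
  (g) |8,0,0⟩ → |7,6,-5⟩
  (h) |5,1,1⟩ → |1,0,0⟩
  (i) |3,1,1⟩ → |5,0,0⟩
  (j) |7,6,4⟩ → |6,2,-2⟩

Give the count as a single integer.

(a) allowed
(b) allowed
(c) forbidden — Δm_l = -5 (E1 requires Δm_l = 0, ±1)
(d) allowed
(e) forbidden — Δl = +6 (E1 requires Δl = ±1); Δm_l = -2 (E1 requires Δm_l = 0, ±1)
(f) allowed
(g) forbidden — Δl = +6 (E1 requires Δl = ±1); Δm_l = -5 (E1 requires Δm_l = 0, ±1)
(h) allowed
(i) allowed
(j) forbidden — Δl = -4 (E1 requires Δl = ±1); Δm_l = -6 (E1 requires Δm_l = 0, ±1)
Total allowed: 6 of 10.

6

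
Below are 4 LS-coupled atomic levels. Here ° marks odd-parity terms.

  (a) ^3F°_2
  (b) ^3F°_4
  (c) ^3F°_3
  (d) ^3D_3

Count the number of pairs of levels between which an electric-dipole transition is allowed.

(a)–(b): forbidden (parity, ΔJ).
(a)–(c): forbidden (parity).
(a)–(d): allowed.
(b)–(c): forbidden (parity).
(b)–(d): allowed.
(c)–(d): allowed.
Allowed pairs: 3 of 6.

3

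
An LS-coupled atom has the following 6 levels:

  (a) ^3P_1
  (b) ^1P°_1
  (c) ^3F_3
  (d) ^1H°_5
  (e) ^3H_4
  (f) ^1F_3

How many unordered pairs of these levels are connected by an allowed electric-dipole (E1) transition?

(a)–(b): forbidden (ΔS).
(a)–(c): forbidden (parity, ΔL, ΔJ).
(a)–(d): forbidden (ΔS, ΔL, ΔJ).
(a)–(e): forbidden (parity, ΔL, ΔJ).
(a)–(f): forbidden (parity, ΔS, ΔL, ΔJ).
(b)–(c): forbidden (ΔS, ΔL, ΔJ).
(b)–(d): forbidden (parity, ΔL, ΔJ).
(b)–(e): forbidden (ΔS, ΔL, ΔJ).
(b)–(f): forbidden (ΔL, ΔJ).
(c)–(d): forbidden (ΔS, ΔL, ΔJ).
(c)–(e): forbidden (parity, ΔL).
(c)–(f): forbidden (parity, ΔS).
(d)–(e): forbidden (ΔS).
(d)–(f): forbidden (ΔL, ΔJ).
(e)–(f): forbidden (parity, ΔS, ΔL).
Allowed pairs: 0 of 15.

0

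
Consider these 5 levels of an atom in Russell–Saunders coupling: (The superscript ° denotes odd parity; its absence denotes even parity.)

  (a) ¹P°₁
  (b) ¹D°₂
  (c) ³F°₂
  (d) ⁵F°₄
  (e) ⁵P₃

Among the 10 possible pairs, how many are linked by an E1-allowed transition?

0

(a)–(b): forbidden (parity).
(a)–(c): forbidden (parity, ΔS, ΔL).
(a)–(d): forbidden (parity, ΔS, ΔL, ΔJ).
(a)–(e): forbidden (ΔS, ΔJ).
(b)–(c): forbidden (parity, ΔS).
(b)–(d): forbidden (parity, ΔS, ΔJ).
(b)–(e): forbidden (ΔS).
(c)–(d): forbidden (parity, ΔS, ΔJ).
(c)–(e): forbidden (ΔS, ΔL).
(d)–(e): forbidden (ΔL).
Allowed pairs: 0 of 10.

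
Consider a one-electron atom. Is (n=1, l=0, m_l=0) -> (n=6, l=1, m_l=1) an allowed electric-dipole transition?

allowed

Δl = 1 − 0 = +1; the E1 rule Δl = ±1 is ✓.
m_l: 0 → 1 (Δm_l = +1). |Δm_l| ≤ 1 ✓.
All E1 selection rules are satisfied.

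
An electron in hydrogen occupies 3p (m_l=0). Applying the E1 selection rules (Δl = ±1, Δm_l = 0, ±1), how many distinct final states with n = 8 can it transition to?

E1 requires Δl = ±1, so l_f ∈ {0, 2}; with 0 ≤ l_f ≤ n_f−1 = 7, the allowed l_f values are {0, 2}.
For l_f = 0: m_f ∈ {m_i−1, m_i, m_i+1} ∩ [−0, 0] = {0} → 1 state.
For l_f = 2: m_f ∈ {m_i−1, m_i, m_i+1} ∩ [−2, 2] = {-1, 0, 1} → 3 states.
Total: 4.

4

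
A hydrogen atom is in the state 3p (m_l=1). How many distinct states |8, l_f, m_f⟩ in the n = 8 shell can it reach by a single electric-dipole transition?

E1 requires Δl = ±1, so l_f ∈ {0, 2}; with 0 ≤ l_f ≤ n_f−1 = 7, the allowed l_f values are {0, 2}.
For l_f = 0: m_f ∈ {m_i−1, m_i, m_i+1} ∩ [−0, 0] = {0} → 1 state.
For l_f = 2: m_f ∈ {m_i−1, m_i, m_i+1} ∩ [−2, 2] = {0, 1, 2} → 3 states.
Total: 4.

4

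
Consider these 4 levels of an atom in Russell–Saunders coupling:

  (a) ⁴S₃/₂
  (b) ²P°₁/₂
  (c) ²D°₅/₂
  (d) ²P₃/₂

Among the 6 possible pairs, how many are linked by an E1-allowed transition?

2

(a)–(b): forbidden (ΔS).
(a)–(c): forbidden (ΔS, ΔL).
(a)–(d): forbidden (parity, ΔS).
(b)–(c): forbidden (parity, ΔJ).
(b)–(d): allowed.
(c)–(d): allowed.
Allowed pairs: 2 of 6.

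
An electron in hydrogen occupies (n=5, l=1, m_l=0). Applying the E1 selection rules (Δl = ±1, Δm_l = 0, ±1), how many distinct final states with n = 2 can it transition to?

1

E1 requires Δl = ±1, so l_f ∈ {0, 2}; with 0 ≤ l_f ≤ n_f−1 = 1, the allowed l_f values are {0}.
For l_f = 0: m_f ∈ {m_i−1, m_i, m_i+1} ∩ [−0, 0] = {0} → 1 state.
Total: 1.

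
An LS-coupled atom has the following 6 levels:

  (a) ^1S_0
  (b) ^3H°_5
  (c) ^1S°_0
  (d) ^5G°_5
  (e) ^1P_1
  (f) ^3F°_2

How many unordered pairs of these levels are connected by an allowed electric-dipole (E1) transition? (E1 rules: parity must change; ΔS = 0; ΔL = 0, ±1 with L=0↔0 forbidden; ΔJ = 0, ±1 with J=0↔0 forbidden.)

(a)–(b): forbidden (ΔS, ΔL, ΔJ).
(a)–(c): forbidden (ΔL, ΔJ).
(a)–(d): forbidden (ΔS, ΔL, ΔJ).
(a)–(e): forbidden (parity).
(a)–(f): forbidden (ΔS, ΔL, ΔJ).
(b)–(c): forbidden (parity, ΔS, ΔL, ΔJ).
(b)–(d): forbidden (parity, ΔS).
(b)–(e): forbidden (ΔS, ΔL, ΔJ).
(b)–(f): forbidden (parity, ΔL, ΔJ).
(c)–(d): forbidden (parity, ΔS, ΔL, ΔJ).
(c)–(e): allowed.
(c)–(f): forbidden (parity, ΔS, ΔL, ΔJ).
(d)–(e): forbidden (ΔS, ΔL, ΔJ).
(d)–(f): forbidden (parity, ΔS, ΔJ).
(e)–(f): forbidden (ΔS, ΔL).
Allowed pairs: 1 of 15.

1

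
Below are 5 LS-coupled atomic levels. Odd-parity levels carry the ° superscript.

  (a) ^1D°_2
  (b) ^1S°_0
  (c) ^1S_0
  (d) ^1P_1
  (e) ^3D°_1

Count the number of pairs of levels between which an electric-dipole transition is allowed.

2

(a)–(b): forbidden (parity, ΔL, ΔJ).
(a)–(c): forbidden (ΔL, ΔJ).
(a)–(d): allowed.
(a)–(e): forbidden (parity, ΔS).
(b)–(c): forbidden (ΔL, ΔJ).
(b)–(d): allowed.
(b)–(e): forbidden (parity, ΔS, ΔL).
(c)–(d): forbidden (parity).
(c)–(e): forbidden (ΔS, ΔL).
(d)–(e): forbidden (ΔS).
Allowed pairs: 2 of 10.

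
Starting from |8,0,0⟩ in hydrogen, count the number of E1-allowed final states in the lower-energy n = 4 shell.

E1 requires Δl = ±1, so l_f ∈ {-1, 1}; with 0 ≤ l_f ≤ n_f−1 = 3, the allowed l_f values are {1}.
For l_f = 1: m_f ∈ {m_i−1, m_i, m_i+1} ∩ [−1, 1] = {-1, 0, 1} → 3 states.
Total: 3.

3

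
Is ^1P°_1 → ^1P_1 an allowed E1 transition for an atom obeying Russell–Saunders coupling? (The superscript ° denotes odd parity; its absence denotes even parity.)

ΔS = 0: S: 0 → 0 — ✓.
ΔL = 0, ±1 (not L=0↔0): L: 1 → 1, ΔL = +0 — ✓.
ΔJ = 0, ±1 (not J=0↔0): J: 1 → 1, ΔJ = +0 — ✓.
Parity must change: odd → even — ✓.
All four E1 rules are satisfied.

allowed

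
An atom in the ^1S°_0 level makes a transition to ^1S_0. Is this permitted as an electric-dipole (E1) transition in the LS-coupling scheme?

Parity must change: odd → even — ✓.
ΔS = 0: S: 0 → 0 — ✓.
ΔL = 0, ±1 (not L=0↔0): L: 0 → 0, ΔL = +0 — ✗.
ΔJ = 0, ±1 (not J=0↔0): J: 0 → 0, ΔJ = +0 — ✗.
Rule(s) violated: ΔL, ΔJ.

forbidden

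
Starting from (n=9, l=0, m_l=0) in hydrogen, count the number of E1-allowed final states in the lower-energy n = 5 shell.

E1 requires Δl = ±1, so l_f ∈ {-1, 1}; with 0 ≤ l_f ≤ n_f−1 = 4, the allowed l_f values are {1}.
For l_f = 1: m_f ∈ {m_i−1, m_i, m_i+1} ∩ [−1, 1] = {-1, 0, 1} → 3 states.
Total: 3.

3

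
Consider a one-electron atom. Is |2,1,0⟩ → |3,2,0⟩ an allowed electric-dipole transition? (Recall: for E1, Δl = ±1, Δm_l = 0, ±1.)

l: 1 → 2 (Δl = +1). Δl = ±1 passes.
Δm_l = 0 − (0) = +0. E1 requires Δm_l = 0, ±1: passes.
All E1 selection rules are satisfied.

allowed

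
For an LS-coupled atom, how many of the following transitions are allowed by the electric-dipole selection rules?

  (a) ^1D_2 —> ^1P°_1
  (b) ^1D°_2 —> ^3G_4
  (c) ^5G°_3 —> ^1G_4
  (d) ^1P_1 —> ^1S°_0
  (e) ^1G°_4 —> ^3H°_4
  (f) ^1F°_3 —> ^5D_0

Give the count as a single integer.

2

(a) allowed
(b) forbidden (ΔS, ΔL, ΔJ fail)
(c) forbidden (ΔS fails)
(d) allowed
(e) forbidden (parity, ΔS fail)
(f) forbidden (ΔS, ΔJ fail)
Total allowed: 2 of 6.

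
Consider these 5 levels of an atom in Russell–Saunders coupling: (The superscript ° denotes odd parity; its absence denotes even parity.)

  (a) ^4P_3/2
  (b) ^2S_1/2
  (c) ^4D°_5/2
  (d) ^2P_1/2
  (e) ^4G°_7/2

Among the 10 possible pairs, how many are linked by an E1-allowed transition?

(a)–(b): forbidden (parity, ΔS).
(a)–(c): allowed.
(a)–(d): forbidden (parity, ΔS).
(a)–(e): forbidden (ΔL, ΔJ).
(b)–(c): forbidden (ΔS, ΔL, ΔJ).
(b)–(d): forbidden (parity).
(b)–(e): forbidden (ΔS, ΔL, ΔJ).
(c)–(d): forbidden (ΔS, ΔJ).
(c)–(e): forbidden (parity, ΔL).
(d)–(e): forbidden (ΔS, ΔL, ΔJ).
Allowed pairs: 1 of 10.

1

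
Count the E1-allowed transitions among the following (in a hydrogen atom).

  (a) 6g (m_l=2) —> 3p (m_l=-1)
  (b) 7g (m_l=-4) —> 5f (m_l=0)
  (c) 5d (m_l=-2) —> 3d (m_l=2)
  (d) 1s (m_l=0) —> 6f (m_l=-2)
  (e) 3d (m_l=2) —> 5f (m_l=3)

(a) forbidden — Δl = -3 (E1 requires Δl = ±1); Δm_l = -3 (E1 requires Δm_l = 0, ±1)
(b) forbidden — Δm_l = +4 (E1 requires Δm_l = 0, ±1)
(c) forbidden — Δl = +0 (E1 requires Δl = ±1); Δm_l = +4 (E1 requires Δm_l = 0, ±1)
(d) forbidden — Δl = +3 (E1 requires Δl = ±1); Δm_l = -2 (E1 requires Δm_l = 0, ±1)
(e) allowed
Total allowed: 1 of 5.

1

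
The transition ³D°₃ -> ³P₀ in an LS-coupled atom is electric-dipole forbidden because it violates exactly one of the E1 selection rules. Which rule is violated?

the ΔJ = 0, ±1 rule

Reading off the term symbols: S 1→1, L 2→1, J 3→0, parity odd→even.
Parity must change: odd → even — passes.
ΔS = 0: S: 1 → 1 — passes.
ΔL = 0, ±1 (not L=0↔0): L: 2 → 1, ΔL = -1 — passes.
ΔJ = 0, ±1 (not J=0↔0): J: 3 → 0, ΔJ = -3 — fails.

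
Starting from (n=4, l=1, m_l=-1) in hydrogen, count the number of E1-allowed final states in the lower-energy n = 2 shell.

E1 requires Δl = ±1, so l_f ∈ {0, 2}; with 0 ≤ l_f ≤ n_f−1 = 1, the allowed l_f values are {0}.
For l_f = 0: m_f ∈ {m_i−1, m_i, m_i+1} ∩ [−0, 0] = {0} → 1 state.
Total: 1.

1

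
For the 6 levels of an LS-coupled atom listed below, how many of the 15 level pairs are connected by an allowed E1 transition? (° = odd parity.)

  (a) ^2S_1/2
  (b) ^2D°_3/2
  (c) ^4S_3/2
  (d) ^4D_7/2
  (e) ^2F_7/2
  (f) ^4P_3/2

(a)–(b): forbidden (ΔL).
(a)–(c): forbidden (parity, ΔS, ΔL).
(a)–(d): forbidden (parity, ΔS, ΔL, ΔJ).
(a)–(e): forbidden (parity, ΔL, ΔJ).
(a)–(f): forbidden (parity, ΔS).
(b)–(c): forbidden (ΔS, ΔL).
(b)–(d): forbidden (ΔS, ΔJ).
(b)–(e): forbidden (ΔJ).
(b)–(f): forbidden (ΔS).
(c)–(d): forbidden (parity, ΔL, ΔJ).
(c)–(e): forbidden (parity, ΔS, ΔL, ΔJ).
(c)–(f): forbidden (parity).
(d)–(e): forbidden (parity, ΔS).
(d)–(f): forbidden (parity, ΔJ).
(e)–(f): forbidden (parity, ΔS, ΔL, ΔJ).
Allowed pairs: 0 of 15.

0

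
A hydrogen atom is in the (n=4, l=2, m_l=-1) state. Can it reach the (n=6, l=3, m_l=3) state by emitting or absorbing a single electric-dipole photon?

Initial l = 2, final l = 3, so Δl = +1. E1 requires Δl = ±1: ✓.
Δm_l = 3 − (-1) = +4. E1 requires Δm_l = 0, ±1: ✗.
The transition is electric-dipole forbidden.

forbidden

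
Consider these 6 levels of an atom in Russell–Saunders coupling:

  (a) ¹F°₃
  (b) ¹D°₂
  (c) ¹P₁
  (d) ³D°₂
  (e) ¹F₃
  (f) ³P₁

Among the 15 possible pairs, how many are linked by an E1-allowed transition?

4

(a)–(b): forbidden (parity).
(a)–(c): forbidden (ΔL, ΔJ).
(a)–(d): forbidden (parity, ΔS).
(a)–(e): allowed.
(a)–(f): forbidden (ΔS, ΔL, ΔJ).
(b)–(c): allowed.
(b)–(d): forbidden (parity, ΔS).
(b)–(e): allowed.
(b)–(f): forbidden (ΔS).
(c)–(d): forbidden (ΔS).
(c)–(e): forbidden (parity, ΔL, ΔJ).
(c)–(f): forbidden (parity, ΔS).
(d)–(e): forbidden (ΔS).
(d)–(f): allowed.
(e)–(f): forbidden (parity, ΔS, ΔL, ΔJ).
Allowed pairs: 4 of 15.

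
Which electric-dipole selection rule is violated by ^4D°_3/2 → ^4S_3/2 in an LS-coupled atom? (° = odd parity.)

Reading off the term symbols: S 3/2→3/2, L 2→0, J 3/2→3/2, parity odd→even.
ΔL = 0, ±1 (not L=0↔0): L: 2 → 0, ΔL = -2 — fails.
ΔS = 0: S: 3/2 → 3/2 — ok.
Parity must change: odd → even — ok.
ΔJ = 0, ±1 (not J=0↔0): J: 3/2 → 3/2, ΔJ = +0 — ok.

the ΔL = 0, ±1 rule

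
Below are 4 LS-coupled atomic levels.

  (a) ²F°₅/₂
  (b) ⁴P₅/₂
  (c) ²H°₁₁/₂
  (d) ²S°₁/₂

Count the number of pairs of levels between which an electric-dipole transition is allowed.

0

(a)–(b): forbidden (ΔS, ΔL).
(a)–(c): forbidden (parity, ΔL, ΔJ).
(a)–(d): forbidden (parity, ΔL, ΔJ).
(b)–(c): forbidden (ΔS, ΔL, ΔJ).
(b)–(d): forbidden (ΔS, ΔJ).
(c)–(d): forbidden (parity, ΔL, ΔJ).
Allowed pairs: 0 of 6.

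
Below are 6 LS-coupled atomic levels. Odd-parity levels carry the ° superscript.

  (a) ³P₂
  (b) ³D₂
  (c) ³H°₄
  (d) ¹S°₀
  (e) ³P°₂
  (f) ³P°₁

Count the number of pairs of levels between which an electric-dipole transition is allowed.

4

(a)–(b): forbidden (parity).
(a)–(c): forbidden (ΔL, ΔJ).
(a)–(d): forbidden (ΔS, ΔJ).
(a)–(e): allowed.
(a)–(f): allowed.
(b)–(c): forbidden (ΔL, ΔJ).
(b)–(d): forbidden (ΔS, ΔL, ΔJ).
(b)–(e): allowed.
(b)–(f): allowed.
(c)–(d): forbidden (parity, ΔS, ΔL, ΔJ).
(c)–(e): forbidden (parity, ΔL, ΔJ).
(c)–(f): forbidden (parity, ΔL, ΔJ).
(d)–(e): forbidden (parity, ΔS, ΔJ).
(d)–(f): forbidden (parity, ΔS).
(e)–(f): forbidden (parity).
Allowed pairs: 4 of 15.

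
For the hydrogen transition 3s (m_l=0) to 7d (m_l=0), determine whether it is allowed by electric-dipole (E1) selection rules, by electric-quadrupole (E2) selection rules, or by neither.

E2

Δl = 2 − 0 = +2; l_i + l_f = 2.
Δm_l = +0.
E1 (Δl = ±1, |Δm_l| ≤ 1): not satisfied.
E2 (Δl = 0,±2, l_i+l_f ≥ 2, |Δm_l| ≤ 2): satisfied.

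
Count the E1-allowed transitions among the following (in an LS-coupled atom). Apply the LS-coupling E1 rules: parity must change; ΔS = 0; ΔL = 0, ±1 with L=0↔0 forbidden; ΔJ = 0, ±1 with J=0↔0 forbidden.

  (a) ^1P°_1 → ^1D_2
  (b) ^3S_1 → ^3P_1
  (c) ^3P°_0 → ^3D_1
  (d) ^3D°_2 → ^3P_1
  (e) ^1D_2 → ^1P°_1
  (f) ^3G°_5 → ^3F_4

(a) allowed
(b) forbidden (parity fails)
(c) allowed
(d) allowed
(e) allowed
(f) allowed
Total allowed: 5 of 6.

5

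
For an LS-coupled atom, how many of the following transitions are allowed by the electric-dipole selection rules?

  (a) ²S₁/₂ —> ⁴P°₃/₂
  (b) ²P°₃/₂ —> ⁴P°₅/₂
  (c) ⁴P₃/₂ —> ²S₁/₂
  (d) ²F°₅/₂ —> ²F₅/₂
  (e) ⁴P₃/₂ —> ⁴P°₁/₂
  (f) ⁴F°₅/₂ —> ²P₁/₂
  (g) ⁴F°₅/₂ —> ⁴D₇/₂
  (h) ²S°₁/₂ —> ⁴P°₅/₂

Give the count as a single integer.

3

(a) forbidden (ΔS fails)
(b) forbidden (parity, ΔS fail)
(c) forbidden (parity, ΔS fail)
(d) allowed
(e) allowed
(f) forbidden (ΔS, ΔL, ΔJ fail)
(g) allowed
(h) forbidden (parity, ΔS, ΔJ fail)
Total allowed: 3 of 8.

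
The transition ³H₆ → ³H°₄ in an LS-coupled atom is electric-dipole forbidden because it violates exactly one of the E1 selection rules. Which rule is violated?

the ΔJ = 0, ±1 rule

Initial level: S=1, L=5, J=6, parity even. Final level: S=1, L=5, J=4, parity odd.
Parity must change: even → odd — satisfied.
ΔS = 0: S: 1 → 1 — satisfied.
ΔL = 0, ±1 (not L=0↔0): L: 5 → 5, ΔL = +0 — satisfied.
ΔJ = 0, ±1 (not J=0↔0): J: 6 → 4, ΔJ = -2 — violated.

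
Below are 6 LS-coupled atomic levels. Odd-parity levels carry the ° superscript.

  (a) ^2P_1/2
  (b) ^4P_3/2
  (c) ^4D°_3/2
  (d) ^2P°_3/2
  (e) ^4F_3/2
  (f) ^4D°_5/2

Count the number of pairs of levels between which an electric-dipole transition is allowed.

5

(a)–(b): forbidden (parity, ΔS).
(a)–(c): forbidden (ΔS).
(a)–(d): allowed.
(a)–(e): forbidden (parity, ΔS, ΔL).
(a)–(f): forbidden (ΔS, ΔJ).
(b)–(c): allowed.
(b)–(d): forbidden (ΔS).
(b)–(e): forbidden (parity, ΔL).
(b)–(f): allowed.
(c)–(d): forbidden (parity, ΔS).
(c)–(e): allowed.
(c)–(f): forbidden (parity).
(d)–(e): forbidden (ΔS, ΔL).
(d)–(f): forbidden (parity, ΔS).
(e)–(f): allowed.
Allowed pairs: 5 of 15.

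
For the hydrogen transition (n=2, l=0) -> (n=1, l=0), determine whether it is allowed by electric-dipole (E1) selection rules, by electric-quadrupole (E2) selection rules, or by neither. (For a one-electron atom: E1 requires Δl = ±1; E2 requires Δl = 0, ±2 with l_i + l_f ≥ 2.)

Δl = 0 − 0 = +0; l_i + l_f = 0.
E1 (Δl = ±1): not satisfied.
E2 (Δl = 0,±2, l_i+l_f ≥ 2): not satisfied.

neither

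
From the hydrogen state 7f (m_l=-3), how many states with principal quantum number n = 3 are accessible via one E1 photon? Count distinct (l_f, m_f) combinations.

1

E1 requires Δl = ±1, so l_f ∈ {2, 4}; with 0 ≤ l_f ≤ n_f−1 = 2, the allowed l_f values are {2}.
For l_f = 2: m_f ∈ {m_i−1, m_i, m_i+1} ∩ [−2, 2] = {-2} → 1 state.
Total: 1.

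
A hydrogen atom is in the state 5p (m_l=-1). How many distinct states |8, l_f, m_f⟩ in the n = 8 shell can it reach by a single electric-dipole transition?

E1 requires Δl = ±1, so l_f ∈ {0, 2}; with 0 ≤ l_f ≤ n_f−1 = 7, the allowed l_f values are {0, 2}.
For l_f = 0: m_f ∈ {m_i−1, m_i, m_i+1} ∩ [−0, 0] = {0} → 1 state.
For l_f = 2: m_f ∈ {m_i−1, m_i, m_i+1} ∩ [−2, 2] = {-2, -1, 0} → 3 states.
Total: 4.

4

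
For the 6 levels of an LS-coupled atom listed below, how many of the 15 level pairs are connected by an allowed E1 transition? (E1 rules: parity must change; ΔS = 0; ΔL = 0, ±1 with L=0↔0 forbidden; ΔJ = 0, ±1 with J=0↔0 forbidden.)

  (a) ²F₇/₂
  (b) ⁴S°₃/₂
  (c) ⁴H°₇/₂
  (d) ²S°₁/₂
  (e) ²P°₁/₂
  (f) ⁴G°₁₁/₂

0

(a)–(b): forbidden (ΔS, ΔL, ΔJ).
(a)–(c): forbidden (ΔS, ΔL).
(a)–(d): forbidden (ΔL, ΔJ).
(a)–(e): forbidden (ΔL, ΔJ).
(a)–(f): forbidden (ΔS, ΔJ).
(b)–(c): forbidden (parity, ΔL, ΔJ).
(b)–(d): forbidden (parity, ΔS, ΔL).
(b)–(e): forbidden (parity, ΔS).
(b)–(f): forbidden (parity, ΔL, ΔJ).
(c)–(d): forbidden (parity, ΔS, ΔL, ΔJ).
(c)–(e): forbidden (parity, ΔS, ΔL, ΔJ).
(c)–(f): forbidden (parity, ΔJ).
(d)–(e): forbidden (parity).
(d)–(f): forbidden (parity, ΔS, ΔL, ΔJ).
(e)–(f): forbidden (parity, ΔS, ΔL, ΔJ).
Allowed pairs: 0 of 15.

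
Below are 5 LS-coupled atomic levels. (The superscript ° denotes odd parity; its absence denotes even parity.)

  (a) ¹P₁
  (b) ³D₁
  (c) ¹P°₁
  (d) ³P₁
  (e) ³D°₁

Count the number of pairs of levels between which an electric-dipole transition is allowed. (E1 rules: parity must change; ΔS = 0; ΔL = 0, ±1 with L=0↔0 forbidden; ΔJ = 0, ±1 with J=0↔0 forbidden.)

(a)–(b): forbidden (parity, ΔS).
(a)–(c): allowed.
(a)–(d): forbidden (parity, ΔS).
(a)–(e): forbidden (ΔS).
(b)–(c): forbidden (ΔS).
(b)–(d): forbidden (parity).
(b)–(e): allowed.
(c)–(d): forbidden (ΔS).
(c)–(e): forbidden (parity, ΔS).
(d)–(e): allowed.
Allowed pairs: 3 of 10.

3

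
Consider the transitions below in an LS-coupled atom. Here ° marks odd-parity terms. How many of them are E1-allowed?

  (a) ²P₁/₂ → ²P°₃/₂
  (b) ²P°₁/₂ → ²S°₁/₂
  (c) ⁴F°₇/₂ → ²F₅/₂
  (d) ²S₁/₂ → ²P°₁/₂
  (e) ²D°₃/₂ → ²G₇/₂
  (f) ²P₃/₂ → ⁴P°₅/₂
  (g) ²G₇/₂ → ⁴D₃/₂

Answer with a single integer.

2

(a) allowed
(b) forbidden (parity fails)
(c) forbidden (ΔS fails)
(d) allowed
(e) forbidden (ΔL, ΔJ fail)
(f) forbidden (ΔS fails)
(g) forbidden (parity, ΔS, ΔL, ΔJ fail)
Total allowed: 2 of 7.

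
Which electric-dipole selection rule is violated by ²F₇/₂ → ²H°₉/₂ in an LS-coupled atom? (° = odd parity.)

the ΔL = 0, ±1 rule

Reading off the term symbols: S 1/2→1/2, L 3→5, J 7/2→9/2, parity even→odd.
ΔJ = 0, ±1 (not J=0↔0): J: 7/2 → 9/2, ΔJ = +1 — satisfied.
ΔL = 0, ±1 (not L=0↔0): L: 3 → 5, ΔL = +2 — violated.
ΔS = 0: S: 1/2 → 1/2 — satisfied.
Parity must change: even → odd — satisfied.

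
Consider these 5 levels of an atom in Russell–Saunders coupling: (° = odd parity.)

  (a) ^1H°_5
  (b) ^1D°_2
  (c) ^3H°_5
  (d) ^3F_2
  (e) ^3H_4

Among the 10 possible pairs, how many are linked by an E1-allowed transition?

1

(a)–(b): forbidden (parity, ΔL, ΔJ).
(a)–(c): forbidden (parity, ΔS).
(a)–(d): forbidden (ΔS, ΔL, ΔJ).
(a)–(e): forbidden (ΔS).
(b)–(c): forbidden (parity, ΔS, ΔL, ΔJ).
(b)–(d): forbidden (ΔS).
(b)–(e): forbidden (ΔS, ΔL, ΔJ).
(c)–(d): forbidden (ΔL, ΔJ).
(c)–(e): allowed.
(d)–(e): forbidden (parity, ΔL, ΔJ).
Allowed pairs: 1 of 10.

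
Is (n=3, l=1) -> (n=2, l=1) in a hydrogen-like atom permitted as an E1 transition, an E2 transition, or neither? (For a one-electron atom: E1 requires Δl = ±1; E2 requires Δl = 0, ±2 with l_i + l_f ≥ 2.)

Δl = 1 − 1 = +0; l_i + l_f = 2.
E1 (Δl = ±1): not satisfied.
E2 (Δl = 0,±2, l_i+l_f ≥ 2): satisfied.

E2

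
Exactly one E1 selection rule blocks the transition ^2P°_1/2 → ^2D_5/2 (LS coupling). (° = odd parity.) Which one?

ΔL = 0, ±1 (not L=0↔0): L: 1 → 2, ΔL = +1 — ok.
ΔS = 0: S: 1/2 → 1/2 — ok.
Parity must change: odd → even — ok.
ΔJ = 0, ±1 (not J=0↔0): J: 1/2 → 5/2, ΔJ = +2 — fails.

the ΔJ = 0, ±1 rule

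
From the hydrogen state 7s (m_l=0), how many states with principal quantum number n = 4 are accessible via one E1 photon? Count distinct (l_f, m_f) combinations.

3

E1 requires Δl = ±1, so l_f ∈ {-1, 1}; with 0 ≤ l_f ≤ n_f−1 = 3, the allowed l_f values are {1}.
For l_f = 1: m_f ∈ {m_i−1, m_i, m_i+1} ∩ [−1, 1] = {-1, 0, 1} → 3 states.
Total: 3.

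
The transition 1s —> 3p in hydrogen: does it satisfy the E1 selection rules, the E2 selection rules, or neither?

Δl = 1 − 0 = +1; l_i + l_f = 1.
E1 (Δl = ±1): satisfied.
E2 (Δl = 0,±2, l_i+l_f ≥ 2): not satisfied.

E1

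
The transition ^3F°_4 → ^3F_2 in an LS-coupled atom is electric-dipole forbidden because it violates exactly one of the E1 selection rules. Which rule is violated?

ΔJ = 0, ±1 (not J=0↔0): J: 4 → 2, ΔJ = -2 — fails.
ΔS = 0: S: 1 → 1 — ok.
Parity must change: odd → even — ok.
ΔL = 0, ±1 (not L=0↔0): L: 3 → 3, ΔL = +0 — ok.

the ΔJ = 0, ±1 rule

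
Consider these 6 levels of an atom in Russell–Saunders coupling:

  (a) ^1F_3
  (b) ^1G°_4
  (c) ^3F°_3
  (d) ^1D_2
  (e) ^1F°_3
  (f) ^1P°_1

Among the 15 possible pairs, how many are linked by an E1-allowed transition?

4

(a)–(b): allowed.
(a)–(c): forbidden (ΔS).
(a)–(d): forbidden (parity).
(a)–(e): allowed.
(a)–(f): forbidden (ΔL, ΔJ).
(b)–(c): forbidden (parity, ΔS).
(b)–(d): forbidden (ΔL, ΔJ).
(b)–(e): forbidden (parity).
(b)–(f): forbidden (parity, ΔL, ΔJ).
(c)–(d): forbidden (ΔS).
(c)–(e): forbidden (parity, ΔS).
(c)–(f): forbidden (parity, ΔS, ΔL, ΔJ).
(d)–(e): allowed.
(d)–(f): allowed.
(e)–(f): forbidden (parity, ΔL, ΔJ).
Allowed pairs: 4 of 15.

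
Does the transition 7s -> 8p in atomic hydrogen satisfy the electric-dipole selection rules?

l: 0 → 1 (Δl = +1). Δl = ±1 ok.
All E1 selection rules are satisfied.

allowed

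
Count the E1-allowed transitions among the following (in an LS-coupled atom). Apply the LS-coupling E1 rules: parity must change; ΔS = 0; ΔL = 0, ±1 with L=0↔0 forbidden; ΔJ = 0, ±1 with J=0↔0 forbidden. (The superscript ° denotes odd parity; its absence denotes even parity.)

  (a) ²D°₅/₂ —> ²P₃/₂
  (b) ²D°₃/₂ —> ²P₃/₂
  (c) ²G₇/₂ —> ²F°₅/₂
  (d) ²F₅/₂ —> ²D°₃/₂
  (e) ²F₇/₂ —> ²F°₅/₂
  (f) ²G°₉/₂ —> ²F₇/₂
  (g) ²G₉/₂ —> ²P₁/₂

(a) allowed
(b) allowed
(c) allowed
(d) allowed
(e) allowed
(f) allowed
(g) forbidden (parity, ΔL, ΔJ fail)
Total allowed: 6 of 7.

6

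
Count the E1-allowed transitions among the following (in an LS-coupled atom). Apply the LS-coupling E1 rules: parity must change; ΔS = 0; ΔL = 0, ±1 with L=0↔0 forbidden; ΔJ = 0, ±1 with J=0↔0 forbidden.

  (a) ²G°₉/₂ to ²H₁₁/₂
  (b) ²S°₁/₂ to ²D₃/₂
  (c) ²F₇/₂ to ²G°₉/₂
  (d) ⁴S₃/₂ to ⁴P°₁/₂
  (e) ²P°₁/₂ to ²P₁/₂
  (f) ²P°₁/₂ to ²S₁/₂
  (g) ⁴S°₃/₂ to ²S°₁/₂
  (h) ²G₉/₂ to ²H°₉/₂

(a) allowed
(b) forbidden (ΔL fails)
(c) allowed
(d) allowed
(e) allowed
(f) allowed
(g) forbidden (parity, ΔS, ΔL fail)
(h) allowed
Total allowed: 6 of 8.

6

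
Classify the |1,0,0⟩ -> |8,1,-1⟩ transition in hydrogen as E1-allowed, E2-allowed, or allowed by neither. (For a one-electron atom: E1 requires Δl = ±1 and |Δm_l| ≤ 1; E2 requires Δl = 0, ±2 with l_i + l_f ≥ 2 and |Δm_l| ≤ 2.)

E1

Δl = 1 − 0 = +1; l_i + l_f = 1.
Δm_l = -1.
E1 (Δl = ±1, |Δm_l| ≤ 1): satisfied.
E2 (Δl = 0,±2, l_i+l_f ≥ 2, |Δm_l| ≤ 2): not satisfied.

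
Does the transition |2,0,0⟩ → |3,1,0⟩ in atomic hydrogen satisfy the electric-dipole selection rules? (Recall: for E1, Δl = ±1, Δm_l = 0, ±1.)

allowed

Initial l = 0, final l = 1, so Δl = +1. E1 requires Δl = ±1: ok.
Δm_l = 0 − (0) = +0. E1 requires Δm_l = 0, ±1: ok.
All E1 selection rules are satisfied.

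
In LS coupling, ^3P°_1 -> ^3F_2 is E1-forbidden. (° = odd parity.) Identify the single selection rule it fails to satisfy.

the ΔL = 0, ±1 rule

Reading off the term symbols: S 1→1, L 1→3, J 1→2, parity odd→even.
Parity must change: odd → even — ok.
ΔS = 0: S: 1 → 1 — ok.
ΔL = 0, ±1 (not L=0↔0): L: 1 → 3, ΔL = +2 — fails.
ΔJ = 0, ±1 (not J=0↔0): J: 1 → 2, ΔJ = +1 — ok.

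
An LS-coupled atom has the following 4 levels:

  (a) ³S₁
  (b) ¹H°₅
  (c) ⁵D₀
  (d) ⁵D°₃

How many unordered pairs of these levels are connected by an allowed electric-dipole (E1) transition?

0

(a)–(b): forbidden (ΔS, ΔL, ΔJ).
(a)–(c): forbidden (parity, ΔS, ΔL).
(a)–(d): forbidden (ΔS, ΔL, ΔJ).
(b)–(c): forbidden (ΔS, ΔL, ΔJ).
(b)–(d): forbidden (parity, ΔS, ΔL, ΔJ).
(c)–(d): forbidden (ΔJ).
Allowed pairs: 0 of 6.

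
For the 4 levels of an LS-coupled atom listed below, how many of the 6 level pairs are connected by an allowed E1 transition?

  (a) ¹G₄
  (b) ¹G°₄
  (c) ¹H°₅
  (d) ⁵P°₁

(a)–(b): allowed.
(a)–(c): allowed.
(a)–(d): forbidden (ΔS, ΔL, ΔJ).
(b)–(c): forbidden (parity).
(b)–(d): forbidden (parity, ΔS, ΔL, ΔJ).
(c)–(d): forbidden (parity, ΔS, ΔL, ΔJ).
Allowed pairs: 2 of 6.

2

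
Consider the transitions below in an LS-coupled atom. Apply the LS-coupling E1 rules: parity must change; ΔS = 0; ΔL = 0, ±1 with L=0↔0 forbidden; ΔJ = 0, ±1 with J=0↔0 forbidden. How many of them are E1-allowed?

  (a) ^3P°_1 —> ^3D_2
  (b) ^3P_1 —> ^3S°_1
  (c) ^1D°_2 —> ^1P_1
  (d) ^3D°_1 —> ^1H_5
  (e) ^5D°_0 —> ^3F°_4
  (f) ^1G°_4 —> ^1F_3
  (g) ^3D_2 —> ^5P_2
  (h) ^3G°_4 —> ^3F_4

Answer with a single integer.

5

(a) allowed
(b) allowed
(c) allowed
(d) forbidden (ΔS, ΔL, ΔJ fail)
(e) forbidden (parity, ΔS, ΔJ fail)
(f) allowed
(g) forbidden (parity, ΔS fail)
(h) allowed
Total allowed: 5 of 8.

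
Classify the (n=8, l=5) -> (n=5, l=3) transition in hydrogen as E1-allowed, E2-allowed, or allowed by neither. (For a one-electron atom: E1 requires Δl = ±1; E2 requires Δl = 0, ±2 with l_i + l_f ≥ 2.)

E2

Δl = 3 − 5 = -2; l_i + l_f = 8.
E1 (Δl = ±1): not satisfied.
E2 (Δl = 0,±2, l_i+l_f ≥ 2): satisfied.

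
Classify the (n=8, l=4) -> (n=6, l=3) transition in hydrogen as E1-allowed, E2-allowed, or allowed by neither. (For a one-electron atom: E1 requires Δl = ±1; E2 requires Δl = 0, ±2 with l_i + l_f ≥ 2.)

Δl = 3 − 4 = -1; l_i + l_f = 7.
E1 (Δl = ±1): satisfied.
E2 (Δl = 0,±2, l_i+l_f ≥ 2): not satisfied.

E1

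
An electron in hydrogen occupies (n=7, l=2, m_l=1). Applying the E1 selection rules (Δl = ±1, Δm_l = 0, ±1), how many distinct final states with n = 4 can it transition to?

E1 requires Δl = ±1, so l_f ∈ {1, 3}; with 0 ≤ l_f ≤ n_f−1 = 3, the allowed l_f values are {1, 3}.
For l_f = 1: m_f ∈ {m_i−1, m_i, m_i+1} ∩ [−1, 1] = {0, 1} → 2 states.
For l_f = 3: m_f ∈ {m_i−1, m_i, m_i+1} ∩ [−3, 3] = {0, 1, 2} → 3 states.
Total: 5.

5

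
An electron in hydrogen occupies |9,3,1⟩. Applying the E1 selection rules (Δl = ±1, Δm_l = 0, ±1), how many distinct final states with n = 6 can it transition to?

6

E1 requires Δl = ±1, so l_f ∈ {2, 4}; with 0 ≤ l_f ≤ n_f−1 = 5, the allowed l_f values are {2, 4}.
For l_f = 2: m_f ∈ {m_i−1, m_i, m_i+1} ∩ [−2, 2] = {0, 1, 2} → 3 states.
For l_f = 4: m_f ∈ {m_i−1, m_i, m_i+1} ∩ [−4, 4] = {0, 1, 2} → 3 states.
Total: 6.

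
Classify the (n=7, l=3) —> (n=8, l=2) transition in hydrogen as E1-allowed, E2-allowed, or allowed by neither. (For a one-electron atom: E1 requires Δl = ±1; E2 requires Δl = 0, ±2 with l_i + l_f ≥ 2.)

E1

Δl = 2 − 3 = -1; l_i + l_f = 5.
E1 (Δl = ±1): satisfied.
E2 (Δl = 0,±2, l_i+l_f ≥ 2): not satisfied.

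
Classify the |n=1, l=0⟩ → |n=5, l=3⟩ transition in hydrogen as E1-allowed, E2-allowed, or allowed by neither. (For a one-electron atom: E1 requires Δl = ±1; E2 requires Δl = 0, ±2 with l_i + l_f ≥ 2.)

neither

Δl = 3 − 0 = +3; l_i + l_f = 3.
E1 (Δl = ±1): not satisfied.
E2 (Δl = 0,±2, l_i+l_f ≥ 2): not satisfied.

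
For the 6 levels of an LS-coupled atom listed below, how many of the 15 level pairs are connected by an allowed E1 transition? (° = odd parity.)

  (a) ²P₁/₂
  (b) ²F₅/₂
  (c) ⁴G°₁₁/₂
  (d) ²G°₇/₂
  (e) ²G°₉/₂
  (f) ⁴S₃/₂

1

(a)–(b): forbidden (parity, ΔL, ΔJ).
(a)–(c): forbidden (ΔS, ΔL, ΔJ).
(a)–(d): forbidden (ΔL, ΔJ).
(a)–(e): forbidden (ΔL, ΔJ).
(a)–(f): forbidden (parity, ΔS).
(b)–(c): forbidden (ΔS, ΔJ).
(b)–(d): allowed.
(b)–(e): forbidden (ΔJ).
(b)–(f): forbidden (parity, ΔS, ΔL).
(c)–(d): forbidden (parity, ΔS, ΔJ).
(c)–(e): forbidden (parity, ΔS).
(c)–(f): forbidden (ΔL, ΔJ).
(d)–(e): forbidden (parity).
(d)–(f): forbidden (ΔS, ΔL, ΔJ).
(e)–(f): forbidden (ΔS, ΔL, ΔJ).
Allowed pairs: 1 of 15.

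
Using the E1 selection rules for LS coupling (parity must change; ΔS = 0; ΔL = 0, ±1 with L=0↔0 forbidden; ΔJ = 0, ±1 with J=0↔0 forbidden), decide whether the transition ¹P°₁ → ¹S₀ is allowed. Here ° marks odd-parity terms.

Initial level: S=0, L=1, J=1, parity odd. Final level: S=0, L=0, J=0, parity even.
Parity must change: odd → even — ✓.
ΔS = 0: S: 0 → 0 — ✓.
ΔL = 0, ±1 (not L=0↔0): L: 1 → 0, ΔL = -1 — ✓.
ΔJ = 0, ±1 (not J=0↔0): J: 1 → 0, ΔJ = -1 — ✓.
All four E1 rules are satisfied.

allowed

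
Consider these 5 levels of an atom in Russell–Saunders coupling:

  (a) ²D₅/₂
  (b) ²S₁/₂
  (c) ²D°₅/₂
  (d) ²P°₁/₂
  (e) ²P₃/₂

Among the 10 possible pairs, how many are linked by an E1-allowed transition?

4

(a)–(b): forbidden (parity, ΔL, ΔJ).
(a)–(c): allowed.
(a)–(d): forbidden (ΔJ).
(a)–(e): forbidden (parity).
(b)–(c): forbidden (ΔL, ΔJ).
(b)–(d): allowed.
(b)–(e): forbidden (parity).
(c)–(d): forbidden (parity, ΔJ).
(c)–(e): allowed.
(d)–(e): allowed.
Allowed pairs: 4 of 10.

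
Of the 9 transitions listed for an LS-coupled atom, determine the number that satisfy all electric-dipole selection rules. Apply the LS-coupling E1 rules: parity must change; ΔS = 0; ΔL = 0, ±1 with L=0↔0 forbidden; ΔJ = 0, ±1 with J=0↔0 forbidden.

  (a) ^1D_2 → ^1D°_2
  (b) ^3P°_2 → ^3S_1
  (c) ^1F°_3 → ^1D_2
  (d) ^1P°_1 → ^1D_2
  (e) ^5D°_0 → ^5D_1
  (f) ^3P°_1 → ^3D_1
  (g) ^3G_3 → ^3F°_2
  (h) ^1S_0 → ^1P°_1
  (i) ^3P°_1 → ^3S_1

(a) allowed
(b) allowed
(c) allowed
(d) allowed
(e) allowed
(f) allowed
(g) allowed
(h) allowed
(i) allowed
Total allowed: 9 of 9.

9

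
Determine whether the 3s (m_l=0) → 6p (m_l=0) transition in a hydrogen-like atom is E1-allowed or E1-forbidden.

l: 0 → 1 (Δl = +1). Δl = ±1 ✓.
Δm_l = 0 − (0) = +0. E1 requires Δm_l = 0, ±1: ✓.
All E1 selection rules are satisfied.

allowed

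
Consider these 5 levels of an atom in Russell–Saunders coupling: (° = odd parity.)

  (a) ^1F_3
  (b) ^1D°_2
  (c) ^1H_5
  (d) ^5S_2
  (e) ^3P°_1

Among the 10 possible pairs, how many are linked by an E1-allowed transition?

(a)–(b): allowed.
(a)–(c): forbidden (parity, ΔL, ΔJ).
(a)–(d): forbidden (parity, ΔS, ΔL).
(a)–(e): forbidden (ΔS, ΔL, ΔJ).
(b)–(c): forbidden (ΔL, ΔJ).
(b)–(d): forbidden (ΔS, ΔL).
(b)–(e): forbidden (parity, ΔS).
(c)–(d): forbidden (parity, ΔS, ΔL, ΔJ).
(c)–(e): forbidden (ΔS, ΔL, ΔJ).
(d)–(e): forbidden (ΔS).
Allowed pairs: 1 of 10.

1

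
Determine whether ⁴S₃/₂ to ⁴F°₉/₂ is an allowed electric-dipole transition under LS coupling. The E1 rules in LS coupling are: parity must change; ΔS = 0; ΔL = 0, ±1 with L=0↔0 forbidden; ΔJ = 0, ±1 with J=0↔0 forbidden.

Initial level: S=3/2, L=0, J=3/2, parity even. Final level: S=3/2, L=3, J=9/2, parity odd.
Parity must change: even → odd — satisfied.
ΔS = 0: S: 3/2 → 3/2 — satisfied.
ΔL = 0, ±1 (not L=0↔0): L: 0 → 3, ΔL = +3 — violated.
ΔJ = 0, ±1 (not J=0↔0): J: 3/2 → 9/2, ΔJ = +3 — violated.
Rule(s) violated: ΔL, ΔJ.

forbidden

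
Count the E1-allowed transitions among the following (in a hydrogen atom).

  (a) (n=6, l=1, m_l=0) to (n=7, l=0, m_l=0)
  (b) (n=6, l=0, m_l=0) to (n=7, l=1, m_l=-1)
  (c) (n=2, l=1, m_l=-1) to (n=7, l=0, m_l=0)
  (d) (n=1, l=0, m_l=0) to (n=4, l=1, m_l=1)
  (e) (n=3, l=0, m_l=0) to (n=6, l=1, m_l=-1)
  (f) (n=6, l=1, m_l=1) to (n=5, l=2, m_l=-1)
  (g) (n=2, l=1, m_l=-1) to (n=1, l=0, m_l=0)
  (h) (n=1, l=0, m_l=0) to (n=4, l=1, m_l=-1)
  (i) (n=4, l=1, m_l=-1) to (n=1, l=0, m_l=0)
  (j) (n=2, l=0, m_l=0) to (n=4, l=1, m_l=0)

9

(a) allowed
(b) allowed
(c) allowed
(d) allowed
(e) allowed
(f) forbidden — Δm_l = -2 (E1 requires Δm_l = 0, ±1)
(g) allowed
(h) allowed
(i) allowed
(j) allowed
Total allowed: 9 of 10.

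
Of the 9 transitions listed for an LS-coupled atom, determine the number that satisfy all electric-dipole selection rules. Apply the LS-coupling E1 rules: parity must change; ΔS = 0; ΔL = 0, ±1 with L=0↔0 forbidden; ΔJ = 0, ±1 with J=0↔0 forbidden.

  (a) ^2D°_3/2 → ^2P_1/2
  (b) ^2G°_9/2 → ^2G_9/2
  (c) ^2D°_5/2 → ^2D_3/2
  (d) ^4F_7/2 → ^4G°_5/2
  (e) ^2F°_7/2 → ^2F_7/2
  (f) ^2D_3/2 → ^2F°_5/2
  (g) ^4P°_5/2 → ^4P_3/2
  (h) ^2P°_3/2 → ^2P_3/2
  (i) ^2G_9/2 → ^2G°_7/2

9

(a) allowed
(b) allowed
(c) allowed
(d) allowed
(e) allowed
(f) allowed
(g) allowed
(h) allowed
(i) allowed
Total allowed: 9 of 9.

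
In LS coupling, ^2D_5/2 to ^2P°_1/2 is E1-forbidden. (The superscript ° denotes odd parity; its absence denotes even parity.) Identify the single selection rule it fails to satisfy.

Reading off the term symbols: S 1/2→1/2, L 2→1, J 5/2→1/2, parity even→odd.
Parity must change: even → odd — passes.
ΔJ = 0, ±1 (not J=0↔0): J: 5/2 → 1/2, ΔJ = -2 — fails.
ΔL = 0, ±1 (not L=0↔0): L: 2 → 1, ΔL = -1 — passes.
ΔS = 0: S: 1/2 → 1/2 — passes.

the ΔJ = 0, ±1 rule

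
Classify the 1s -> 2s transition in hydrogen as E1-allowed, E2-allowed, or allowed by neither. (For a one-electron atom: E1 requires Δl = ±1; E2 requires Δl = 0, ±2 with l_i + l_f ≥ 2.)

neither

Δl = 0 − 0 = +0; l_i + l_f = 0.
E1 (Δl = ±1): not satisfied.
E2 (Δl = 0,±2, l_i+l_f ≥ 2): not satisfied.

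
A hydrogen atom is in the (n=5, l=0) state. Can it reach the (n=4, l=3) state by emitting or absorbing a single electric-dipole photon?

l: 0 → 3 (Δl = +3). Δl = ±1 fails.
The transition is electric-dipole forbidden.

forbidden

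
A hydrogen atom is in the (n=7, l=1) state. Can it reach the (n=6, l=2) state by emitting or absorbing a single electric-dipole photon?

l: 1 → 2 (Δl = +1). Δl = ±1 ✓.
All E1 selection rules are satisfied.

allowed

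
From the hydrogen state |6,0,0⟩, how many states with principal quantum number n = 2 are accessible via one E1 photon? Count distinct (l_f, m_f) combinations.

3

E1 requires Δl = ±1, so l_f ∈ {-1, 1}; with 0 ≤ l_f ≤ n_f−1 = 1, the allowed l_f values are {1}.
For l_f = 1: m_f ∈ {m_i−1, m_i, m_i+1} ∩ [−1, 1] = {-1, 0, 1} → 3 states.
Total: 3.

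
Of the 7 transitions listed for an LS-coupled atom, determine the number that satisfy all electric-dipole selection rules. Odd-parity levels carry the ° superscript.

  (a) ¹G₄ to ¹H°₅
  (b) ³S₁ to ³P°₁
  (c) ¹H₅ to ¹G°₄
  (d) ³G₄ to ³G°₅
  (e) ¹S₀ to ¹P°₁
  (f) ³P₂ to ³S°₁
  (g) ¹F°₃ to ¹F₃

(a) allowed
(b) allowed
(c) allowed
(d) allowed
(e) allowed
(f) allowed
(g) allowed
Total allowed: 7 of 7.

7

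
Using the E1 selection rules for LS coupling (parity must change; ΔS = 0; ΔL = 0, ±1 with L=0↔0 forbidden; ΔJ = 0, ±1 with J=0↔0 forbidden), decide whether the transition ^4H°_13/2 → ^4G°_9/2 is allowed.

Initial level: S=3/2, L=5, J=13/2, parity odd. Final level: S=3/2, L=4, J=9/2, parity odd.
ΔS = 0: S: 3/2 → 3/2 — satisfied.
Parity must change: odd → odd — violated.
ΔL = 0, ±1 (not L=0↔0): L: 5 → 4, ΔL = -1 — satisfied.
ΔJ = 0, ±1 (not J=0↔0): J: 13/2 → 9/2, ΔJ = -2 — violated.
Rule(s) violated: parity, ΔJ.

forbidden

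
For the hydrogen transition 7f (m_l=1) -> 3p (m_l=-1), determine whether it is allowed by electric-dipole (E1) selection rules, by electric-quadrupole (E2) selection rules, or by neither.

Δl = 1 − 3 = -2; l_i + l_f = 4.
Δm_l = -2.
E1 (Δl = ±1, |Δm_l| ≤ 1): not satisfied.
E2 (Δl = 0,±2, l_i+l_f ≥ 2, |Δm_l| ≤ 2): satisfied.

E2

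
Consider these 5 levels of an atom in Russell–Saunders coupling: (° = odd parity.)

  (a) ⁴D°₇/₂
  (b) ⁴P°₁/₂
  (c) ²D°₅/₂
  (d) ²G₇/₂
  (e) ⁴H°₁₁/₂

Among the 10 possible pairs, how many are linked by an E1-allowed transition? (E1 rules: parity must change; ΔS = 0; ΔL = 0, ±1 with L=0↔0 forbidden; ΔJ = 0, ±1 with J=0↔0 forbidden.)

(a)–(b): forbidden (parity, ΔJ).
(a)–(c): forbidden (parity, ΔS).
(a)–(d): forbidden (ΔS, ΔL).
(a)–(e): forbidden (parity, ΔL, ΔJ).
(b)–(c): forbidden (parity, ΔS, ΔJ).
(b)–(d): forbidden (ΔS, ΔL, ΔJ).
(b)–(e): forbidden (parity, ΔL, ΔJ).
(c)–(d): forbidden (ΔL).
(c)–(e): forbidden (parity, ΔS, ΔL, ΔJ).
(d)–(e): forbidden (ΔS, ΔJ).
Allowed pairs: 0 of 10.

0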